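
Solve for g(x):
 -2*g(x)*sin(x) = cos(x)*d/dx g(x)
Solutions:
 g(x) = C1*cos(x)^2


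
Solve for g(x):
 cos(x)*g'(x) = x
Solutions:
 g(x) = C1 + Integral(x/cos(x), x)


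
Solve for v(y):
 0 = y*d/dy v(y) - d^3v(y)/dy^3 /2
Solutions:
 v(y) = C1 + Integral(C2*airyai(2^(1/3)*y) + C3*airybi(2^(1/3)*y), y)


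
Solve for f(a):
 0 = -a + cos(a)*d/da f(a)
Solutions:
 f(a) = C1 + Integral(a/cos(a), a)


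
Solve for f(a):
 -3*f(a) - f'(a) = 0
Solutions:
 f(a) = C1*exp(-3*a)


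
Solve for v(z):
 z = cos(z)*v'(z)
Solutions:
 v(z) = C1 + Integral(z/cos(z), z)


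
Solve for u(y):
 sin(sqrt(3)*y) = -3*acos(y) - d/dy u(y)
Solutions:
 u(y) = C1 - 3*y*acos(y) + 3*sqrt(1 - y^2) + sqrt(3)*cos(sqrt(3)*y)/3


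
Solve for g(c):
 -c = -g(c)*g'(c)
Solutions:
 g(c) = -sqrt(C1 + c^2)
 g(c) = sqrt(C1 + c^2)


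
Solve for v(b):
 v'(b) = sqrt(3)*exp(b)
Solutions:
 v(b) = C1 + sqrt(3)*exp(b)


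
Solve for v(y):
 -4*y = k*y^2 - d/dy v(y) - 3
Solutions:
 v(y) = C1 + k*y^3/3 + 2*y^2 - 3*y


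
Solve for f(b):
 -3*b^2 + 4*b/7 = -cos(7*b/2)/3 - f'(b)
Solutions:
 f(b) = C1 + b^3 - 2*b^2/7 - 2*sin(7*b/2)/21


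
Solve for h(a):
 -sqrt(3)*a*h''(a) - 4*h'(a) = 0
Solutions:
 h(a) = C1 + C2*a^(1 - 4*sqrt(3)/3)


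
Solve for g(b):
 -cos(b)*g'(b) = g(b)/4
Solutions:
 g(b) = C1*(sin(b) - 1)^(1/8)/(sin(b) + 1)^(1/8)


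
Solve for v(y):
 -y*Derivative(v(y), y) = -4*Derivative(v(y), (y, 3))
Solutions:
 v(y) = C1 + Integral(C2*airyai(2^(1/3)*y/2) + C3*airybi(2^(1/3)*y/2), y)


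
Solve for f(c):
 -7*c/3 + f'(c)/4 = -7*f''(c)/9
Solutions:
 f(c) = C1 + C2*exp(-9*c/28) + 14*c^2/3 - 784*c/27


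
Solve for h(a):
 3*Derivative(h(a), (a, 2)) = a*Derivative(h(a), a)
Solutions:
 h(a) = C1 + C2*erfi(sqrt(6)*a/6)


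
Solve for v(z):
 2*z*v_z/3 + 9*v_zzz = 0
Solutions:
 v(z) = C1 + Integral(C2*airyai(-2^(1/3)*z/3) + C3*airybi(-2^(1/3)*z/3), z)


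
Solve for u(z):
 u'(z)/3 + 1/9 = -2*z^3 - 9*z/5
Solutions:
 u(z) = C1 - 3*z^4/2 - 27*z^2/10 - z/3


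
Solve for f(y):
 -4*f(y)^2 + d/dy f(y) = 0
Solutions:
 f(y) = -1/(C1 + 4*y)


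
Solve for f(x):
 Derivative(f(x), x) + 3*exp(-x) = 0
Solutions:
 f(x) = C1 + 3*exp(-x)


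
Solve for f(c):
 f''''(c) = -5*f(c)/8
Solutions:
 f(c) = (C1*sin(2^(3/4)*5^(1/4)*c/4) + C2*cos(2^(3/4)*5^(1/4)*c/4))*exp(-2^(3/4)*5^(1/4)*c/4) + (C3*sin(2^(3/4)*5^(1/4)*c/4) + C4*cos(2^(3/4)*5^(1/4)*c/4))*exp(2^(3/4)*5^(1/4)*c/4)


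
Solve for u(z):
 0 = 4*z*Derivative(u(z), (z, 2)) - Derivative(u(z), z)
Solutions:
 u(z) = C1 + C2*z^(5/4)


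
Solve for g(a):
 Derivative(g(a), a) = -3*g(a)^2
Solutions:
 g(a) = 1/(C1 + 3*a)


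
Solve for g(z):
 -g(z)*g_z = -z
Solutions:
 g(z) = -sqrt(C1 + z^2)
 g(z) = sqrt(C1 + z^2)


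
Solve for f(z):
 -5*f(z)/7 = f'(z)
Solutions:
 f(z) = C1*exp(-5*z/7)


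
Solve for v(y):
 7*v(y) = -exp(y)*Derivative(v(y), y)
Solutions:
 v(y) = C1*exp(7*exp(-y))


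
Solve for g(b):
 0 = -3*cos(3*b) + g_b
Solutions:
 g(b) = C1 + sin(3*b)


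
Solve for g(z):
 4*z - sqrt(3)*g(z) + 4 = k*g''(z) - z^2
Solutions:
 g(z) = C1*exp(-3^(1/4)*z*sqrt(-1/k)) + C2*exp(3^(1/4)*z*sqrt(-1/k)) - 2*k/3 + sqrt(3)*z^2/3 + 4*sqrt(3)*z/3 + 4*sqrt(3)/3


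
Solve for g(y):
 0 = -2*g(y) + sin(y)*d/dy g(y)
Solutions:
 g(y) = C1*(cos(y) - 1)/(cos(y) + 1)


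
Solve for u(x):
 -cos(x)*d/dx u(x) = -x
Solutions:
 u(x) = C1 + Integral(x/cos(x), x)


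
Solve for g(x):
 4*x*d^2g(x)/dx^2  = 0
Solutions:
 g(x) = C1 + C2*x


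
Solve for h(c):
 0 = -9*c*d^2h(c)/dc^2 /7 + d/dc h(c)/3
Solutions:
 h(c) = C1 + C2*c^(34/27)


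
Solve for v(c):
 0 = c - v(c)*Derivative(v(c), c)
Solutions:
 v(c) = -sqrt(C1 + c^2)
 v(c) = sqrt(C1 + c^2)


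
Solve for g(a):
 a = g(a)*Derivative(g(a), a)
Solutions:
 g(a) = -sqrt(C1 + a^2)
 g(a) = sqrt(C1 + a^2)


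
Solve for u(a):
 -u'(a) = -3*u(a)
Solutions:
 u(a) = C1*exp(3*a)


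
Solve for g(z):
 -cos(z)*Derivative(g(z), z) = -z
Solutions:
 g(z) = C1 + Integral(z/cos(z), z)


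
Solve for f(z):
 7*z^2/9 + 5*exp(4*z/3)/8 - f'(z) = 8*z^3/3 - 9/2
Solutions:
 f(z) = C1 - 2*z^4/3 + 7*z^3/27 + 9*z/2 + 15*exp(4*z/3)/32


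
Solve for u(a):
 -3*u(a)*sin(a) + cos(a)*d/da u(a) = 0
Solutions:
 u(a) = C1/cos(a)^3


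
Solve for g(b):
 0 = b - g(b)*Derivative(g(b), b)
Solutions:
 g(b) = -sqrt(C1 + b^2)
 g(b) = sqrt(C1 + b^2)


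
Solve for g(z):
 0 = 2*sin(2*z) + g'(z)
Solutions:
 g(z) = C1 + cos(2*z)


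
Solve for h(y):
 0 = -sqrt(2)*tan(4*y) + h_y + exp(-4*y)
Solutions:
 h(y) = C1 + sqrt(2)*log(tan(4*y)^2 + 1)/8 + exp(-4*y)/4


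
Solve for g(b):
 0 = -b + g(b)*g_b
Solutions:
 g(b) = -sqrt(C1 + b^2)
 g(b) = sqrt(C1 + b^2)


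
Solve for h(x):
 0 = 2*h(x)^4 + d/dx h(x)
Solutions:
 h(x) = (-3^(2/3) - 3*3^(1/6)*I)*(1/(C1 + 2*x))^(1/3)/6
 h(x) = (-3^(2/3) + 3*3^(1/6)*I)*(1/(C1 + 2*x))^(1/3)/6
 h(x) = (1/(C1 + 6*x))^(1/3)


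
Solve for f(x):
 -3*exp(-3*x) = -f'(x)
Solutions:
 f(x) = C1 - exp(-3*x)


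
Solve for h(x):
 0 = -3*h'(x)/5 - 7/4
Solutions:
 h(x) = C1 - 35*x/12


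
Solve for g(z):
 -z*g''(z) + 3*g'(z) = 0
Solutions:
 g(z) = C1 + C2*z^4


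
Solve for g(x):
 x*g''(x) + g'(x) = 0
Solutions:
 g(x) = C1 + C2*log(x)


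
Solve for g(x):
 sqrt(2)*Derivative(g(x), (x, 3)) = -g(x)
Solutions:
 g(x) = C3*exp(-2^(5/6)*x/2) + (C1*sin(2^(5/6)*sqrt(3)*x/4) + C2*cos(2^(5/6)*sqrt(3)*x/4))*exp(2^(5/6)*x/4)


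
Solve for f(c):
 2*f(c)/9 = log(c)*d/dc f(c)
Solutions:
 f(c) = C1*exp(2*li(c)/9)


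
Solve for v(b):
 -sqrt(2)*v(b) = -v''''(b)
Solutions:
 v(b) = C1*exp(-2^(1/8)*b) + C2*exp(2^(1/8)*b) + C3*sin(2^(1/8)*b) + C4*cos(2^(1/8)*b)


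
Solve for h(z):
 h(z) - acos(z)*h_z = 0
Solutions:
 h(z) = C1*exp(Integral(1/acos(z), z))


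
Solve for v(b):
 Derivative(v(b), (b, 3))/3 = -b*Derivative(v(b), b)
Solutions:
 v(b) = C1 + Integral(C2*airyai(-3^(1/3)*b) + C3*airybi(-3^(1/3)*b), b)


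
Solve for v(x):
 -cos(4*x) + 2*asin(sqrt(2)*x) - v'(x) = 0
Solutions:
 v(x) = C1 + 2*x*asin(sqrt(2)*x) + sqrt(2)*sqrt(1 - 2*x^2) - sin(4*x)/4


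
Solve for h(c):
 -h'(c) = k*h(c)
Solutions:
 h(c) = C1*exp(-c*k)


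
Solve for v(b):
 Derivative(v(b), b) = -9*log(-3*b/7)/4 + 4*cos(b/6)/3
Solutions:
 v(b) = C1 - 9*b*log(-b)/4 - 9*b*log(3)/4 + 9*b/4 + 9*b*log(7)/4 + 8*sin(b/6)


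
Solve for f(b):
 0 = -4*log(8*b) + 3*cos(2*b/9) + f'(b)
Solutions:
 f(b) = C1 + 4*b*log(b) - 4*b + 12*b*log(2) - 27*sin(2*b/9)/2


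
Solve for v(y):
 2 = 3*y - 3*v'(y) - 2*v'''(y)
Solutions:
 v(y) = C1 + C2*sin(sqrt(6)*y/2) + C3*cos(sqrt(6)*y/2) + y^2/2 - 2*y/3


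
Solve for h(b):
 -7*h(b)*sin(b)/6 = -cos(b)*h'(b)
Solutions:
 h(b) = C1/cos(b)^(7/6)


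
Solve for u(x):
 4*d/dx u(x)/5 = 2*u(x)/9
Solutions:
 u(x) = C1*exp(5*x/18)


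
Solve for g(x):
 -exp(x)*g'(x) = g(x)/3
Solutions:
 g(x) = C1*exp(exp(-x)/3)


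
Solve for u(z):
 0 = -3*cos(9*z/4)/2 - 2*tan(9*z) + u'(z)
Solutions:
 u(z) = C1 - 2*log(cos(9*z))/9 + 2*sin(9*z/4)/3


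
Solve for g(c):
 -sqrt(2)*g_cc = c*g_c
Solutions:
 g(c) = C1 + C2*erf(2^(1/4)*c/2)


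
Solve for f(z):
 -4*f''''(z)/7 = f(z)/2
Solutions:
 f(z) = (C1*sin(2^(3/4)*7^(1/4)*z/4) + C2*cos(2^(3/4)*7^(1/4)*z/4))*exp(-2^(3/4)*7^(1/4)*z/4) + (C3*sin(2^(3/4)*7^(1/4)*z/4) + C4*cos(2^(3/4)*7^(1/4)*z/4))*exp(2^(3/4)*7^(1/4)*z/4)


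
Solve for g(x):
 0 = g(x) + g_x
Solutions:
 g(x) = C1*exp(-x)


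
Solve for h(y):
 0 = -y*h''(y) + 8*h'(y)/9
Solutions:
 h(y) = C1 + C2*y^(17/9)


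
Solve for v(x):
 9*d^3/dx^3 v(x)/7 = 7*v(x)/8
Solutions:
 v(x) = C3*exp(3^(1/3)*7^(2/3)*x/6) + (C1*sin(3^(5/6)*7^(2/3)*x/12) + C2*cos(3^(5/6)*7^(2/3)*x/12))*exp(-3^(1/3)*7^(2/3)*x/12)


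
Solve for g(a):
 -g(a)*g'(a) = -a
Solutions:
 g(a) = -sqrt(C1 + a^2)
 g(a) = sqrt(C1 + a^2)


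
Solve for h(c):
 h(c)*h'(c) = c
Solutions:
 h(c) = -sqrt(C1 + c^2)
 h(c) = sqrt(C1 + c^2)


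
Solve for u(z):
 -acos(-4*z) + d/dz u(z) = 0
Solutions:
 u(z) = C1 + z*acos(-4*z) + sqrt(1 - 16*z^2)/4


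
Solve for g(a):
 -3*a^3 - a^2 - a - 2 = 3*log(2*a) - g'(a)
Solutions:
 g(a) = C1 + 3*a^4/4 + a^3/3 + a^2/2 + 3*a*log(a) - a + a*log(8)


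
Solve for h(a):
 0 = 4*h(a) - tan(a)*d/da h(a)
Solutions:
 h(a) = C1*sin(a)^4


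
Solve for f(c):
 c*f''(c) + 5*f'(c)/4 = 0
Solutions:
 f(c) = C1 + C2/c^(1/4)


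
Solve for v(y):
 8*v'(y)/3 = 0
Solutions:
 v(y) = C1


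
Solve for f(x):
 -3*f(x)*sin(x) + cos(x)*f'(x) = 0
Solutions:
 f(x) = C1/cos(x)^3


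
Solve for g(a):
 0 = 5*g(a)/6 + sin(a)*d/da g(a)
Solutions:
 g(a) = C1*(cos(a) + 1)^(5/12)/(cos(a) - 1)^(5/12)


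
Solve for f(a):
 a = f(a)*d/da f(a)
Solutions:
 f(a) = -sqrt(C1 + a^2)
 f(a) = sqrt(C1 + a^2)


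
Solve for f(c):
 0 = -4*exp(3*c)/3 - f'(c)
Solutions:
 f(c) = C1 - 4*exp(3*c)/9


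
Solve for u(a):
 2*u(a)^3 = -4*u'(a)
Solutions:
 u(a) = -sqrt(-1/(C1 - a))
 u(a) = sqrt(-1/(C1 - a))


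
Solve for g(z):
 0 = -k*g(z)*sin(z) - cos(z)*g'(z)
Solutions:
 g(z) = C1*exp(k*log(cos(z)))


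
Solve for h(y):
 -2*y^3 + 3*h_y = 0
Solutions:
 h(y) = C1 + y^4/6


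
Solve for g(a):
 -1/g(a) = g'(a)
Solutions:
 g(a) = -sqrt(C1 - 2*a)
 g(a) = sqrt(C1 - 2*a)


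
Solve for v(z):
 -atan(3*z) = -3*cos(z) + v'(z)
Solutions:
 v(z) = C1 - z*atan(3*z) + log(9*z^2 + 1)/6 + 3*sin(z)


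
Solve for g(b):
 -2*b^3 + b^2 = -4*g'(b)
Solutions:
 g(b) = C1 + b^4/8 - b^3/12


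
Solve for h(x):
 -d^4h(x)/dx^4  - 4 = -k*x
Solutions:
 h(x) = C1 + C2*x + C3*x^2 + C4*x^3 + k*x^5/120 - x^4/6


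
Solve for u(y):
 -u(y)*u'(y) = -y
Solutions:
 u(y) = -sqrt(C1 + y^2)
 u(y) = sqrt(C1 + y^2)


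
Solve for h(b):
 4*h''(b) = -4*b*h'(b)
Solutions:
 h(b) = C1 + C2*erf(sqrt(2)*b/2)


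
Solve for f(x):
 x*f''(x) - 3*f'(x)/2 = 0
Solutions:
 f(x) = C1 + C2*x^(5/2)


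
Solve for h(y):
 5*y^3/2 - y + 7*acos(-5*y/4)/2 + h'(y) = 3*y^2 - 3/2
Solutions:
 h(y) = C1 - 5*y^4/8 + y^3 + y^2/2 - 7*y*acos(-5*y/4)/2 - 3*y/2 - 7*sqrt(16 - 25*y^2)/10


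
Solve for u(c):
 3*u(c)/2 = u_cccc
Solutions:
 u(c) = C1*exp(-2^(3/4)*3^(1/4)*c/2) + C2*exp(2^(3/4)*3^(1/4)*c/2) + C3*sin(2^(3/4)*3^(1/4)*c/2) + C4*cos(2^(3/4)*3^(1/4)*c/2)


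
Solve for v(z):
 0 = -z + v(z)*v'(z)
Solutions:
 v(z) = -sqrt(C1 + z^2)
 v(z) = sqrt(C1 + z^2)


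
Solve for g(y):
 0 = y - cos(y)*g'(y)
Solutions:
 g(y) = C1 + Integral(y/cos(y), y)


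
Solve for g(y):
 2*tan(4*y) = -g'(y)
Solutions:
 g(y) = C1 + log(cos(4*y))/2


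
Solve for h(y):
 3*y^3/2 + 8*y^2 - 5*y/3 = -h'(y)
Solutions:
 h(y) = C1 - 3*y^4/8 - 8*y^3/3 + 5*y^2/6


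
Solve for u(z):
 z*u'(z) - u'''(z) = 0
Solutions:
 u(z) = C1 + Integral(C2*airyai(z) + C3*airybi(z), z)


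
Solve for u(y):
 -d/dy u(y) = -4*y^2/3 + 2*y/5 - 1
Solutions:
 u(y) = C1 + 4*y^3/9 - y^2/5 + y


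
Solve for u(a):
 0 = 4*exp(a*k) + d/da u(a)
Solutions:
 u(a) = C1 - 4*exp(a*k)/k


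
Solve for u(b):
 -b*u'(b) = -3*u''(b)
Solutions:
 u(b) = C1 + C2*erfi(sqrt(6)*b/6)


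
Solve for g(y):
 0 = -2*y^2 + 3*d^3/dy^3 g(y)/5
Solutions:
 g(y) = C1 + C2*y + C3*y^2 + y^5/18


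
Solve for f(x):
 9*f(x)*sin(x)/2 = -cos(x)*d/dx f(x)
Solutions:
 f(x) = C1*cos(x)^(9/2)


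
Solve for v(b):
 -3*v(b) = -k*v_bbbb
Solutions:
 v(b) = C1*exp(-3^(1/4)*b*(1/k)^(1/4)) + C2*exp(3^(1/4)*b*(1/k)^(1/4)) + C3*exp(-3^(1/4)*I*b*(1/k)^(1/4)) + C4*exp(3^(1/4)*I*b*(1/k)^(1/4))


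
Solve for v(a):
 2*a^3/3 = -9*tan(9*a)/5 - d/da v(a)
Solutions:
 v(a) = C1 - a^4/6 + log(cos(9*a))/5


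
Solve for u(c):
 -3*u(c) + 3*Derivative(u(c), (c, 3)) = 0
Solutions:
 u(c) = C3*exp(c) + (C1*sin(sqrt(3)*c/2) + C2*cos(sqrt(3)*c/2))*exp(-c/2)


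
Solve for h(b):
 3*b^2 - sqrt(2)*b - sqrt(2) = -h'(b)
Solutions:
 h(b) = C1 - b^3 + sqrt(2)*b^2/2 + sqrt(2)*b


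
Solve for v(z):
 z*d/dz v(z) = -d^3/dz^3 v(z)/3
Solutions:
 v(z) = C1 + Integral(C2*airyai(-3^(1/3)*z) + C3*airybi(-3^(1/3)*z), z)


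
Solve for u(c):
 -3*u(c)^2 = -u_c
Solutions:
 u(c) = -1/(C1 + 3*c)


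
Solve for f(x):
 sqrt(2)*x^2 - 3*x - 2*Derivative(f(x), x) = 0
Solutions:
 f(x) = C1 + sqrt(2)*x^3/6 - 3*x^2/4


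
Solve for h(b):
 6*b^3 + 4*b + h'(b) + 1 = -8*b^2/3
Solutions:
 h(b) = C1 - 3*b^4/2 - 8*b^3/9 - 2*b^2 - b


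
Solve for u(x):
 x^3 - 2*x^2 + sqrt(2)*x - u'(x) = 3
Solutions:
 u(x) = C1 + x^4/4 - 2*x^3/3 + sqrt(2)*x^2/2 - 3*x


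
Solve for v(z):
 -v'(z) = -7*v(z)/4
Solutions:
 v(z) = C1*exp(7*z/4)


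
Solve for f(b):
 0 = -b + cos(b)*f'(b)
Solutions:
 f(b) = C1 + Integral(b/cos(b), b)


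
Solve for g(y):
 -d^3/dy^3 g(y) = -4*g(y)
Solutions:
 g(y) = C3*exp(2^(2/3)*y) + (C1*sin(2^(2/3)*sqrt(3)*y/2) + C2*cos(2^(2/3)*sqrt(3)*y/2))*exp(-2^(2/3)*y/2)


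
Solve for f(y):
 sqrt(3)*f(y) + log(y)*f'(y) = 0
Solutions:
 f(y) = C1*exp(-sqrt(3)*li(y))


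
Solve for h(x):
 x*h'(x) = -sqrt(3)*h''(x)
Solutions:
 h(x) = C1 + C2*erf(sqrt(2)*3^(3/4)*x/6)


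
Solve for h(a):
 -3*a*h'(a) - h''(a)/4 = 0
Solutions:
 h(a) = C1 + C2*erf(sqrt(6)*a)


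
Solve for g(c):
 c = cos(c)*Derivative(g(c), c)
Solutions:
 g(c) = C1 + Integral(c/cos(c), c)


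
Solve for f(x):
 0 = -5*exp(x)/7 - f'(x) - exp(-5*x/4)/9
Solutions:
 f(x) = C1 - 5*exp(x)/7 + 4*exp(-5*x/4)/45


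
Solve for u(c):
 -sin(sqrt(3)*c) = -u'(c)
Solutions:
 u(c) = C1 - sqrt(3)*cos(sqrt(3)*c)/3


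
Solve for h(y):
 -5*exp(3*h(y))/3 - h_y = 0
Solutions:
 h(y) = log((-1 - sqrt(3)*I)*(1/(C1 + 5*y))^(1/3)/2)
 h(y) = log((-1 + sqrt(3)*I)*(1/(C1 + 5*y))^(1/3)/2)
 h(y) = log(1/(C1 + 5*y))/3


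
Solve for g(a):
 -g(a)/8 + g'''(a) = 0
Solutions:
 g(a) = C3*exp(a/2) + (C1*sin(sqrt(3)*a/4) + C2*cos(sqrt(3)*a/4))*exp(-a/4)


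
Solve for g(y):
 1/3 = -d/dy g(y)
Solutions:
 g(y) = C1 - y/3


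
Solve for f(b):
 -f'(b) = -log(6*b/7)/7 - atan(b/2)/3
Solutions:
 f(b) = C1 + b*log(b)/7 + b*atan(b/2)/3 - b*log(7)/7 - b/7 + b*log(6)/7 - log(b^2 + 4)/3


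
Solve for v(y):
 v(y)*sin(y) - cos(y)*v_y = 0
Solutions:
 v(y) = C1/cos(y)


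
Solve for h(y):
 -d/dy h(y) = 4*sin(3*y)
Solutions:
 h(y) = C1 + 4*cos(3*y)/3


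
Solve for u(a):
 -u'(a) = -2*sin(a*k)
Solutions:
 u(a) = C1 - 2*cos(a*k)/k


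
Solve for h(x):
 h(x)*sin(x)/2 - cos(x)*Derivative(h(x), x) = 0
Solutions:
 h(x) = C1/sqrt(cos(x))


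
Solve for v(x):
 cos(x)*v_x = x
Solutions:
 v(x) = C1 + Integral(x/cos(x), x)


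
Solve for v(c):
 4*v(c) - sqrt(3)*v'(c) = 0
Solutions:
 v(c) = C1*exp(4*sqrt(3)*c/3)


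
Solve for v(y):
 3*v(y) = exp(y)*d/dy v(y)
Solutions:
 v(y) = C1*exp(-3*exp(-y))


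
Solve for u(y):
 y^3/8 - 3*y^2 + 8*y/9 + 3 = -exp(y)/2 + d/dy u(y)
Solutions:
 u(y) = C1 + y^4/32 - y^3 + 4*y^2/9 + 3*y + exp(y)/2


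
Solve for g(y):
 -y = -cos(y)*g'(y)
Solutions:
 g(y) = C1 + Integral(y/cos(y), y)


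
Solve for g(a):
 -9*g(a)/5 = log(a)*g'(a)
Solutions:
 g(a) = C1*exp(-9*li(a)/5)


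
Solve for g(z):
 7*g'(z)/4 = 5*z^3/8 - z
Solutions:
 g(z) = C1 + 5*z^4/56 - 2*z^2/7


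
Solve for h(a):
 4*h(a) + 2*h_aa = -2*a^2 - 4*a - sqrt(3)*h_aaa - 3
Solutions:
 h(a) = C1*exp(a*(-4*sqrt(3) + 2*2^(2/3)/(sqrt(267) + 85*sqrt(3)/9)^(1/3) + 3*2^(1/3)*(sqrt(267) + 85*sqrt(3)/9)^(1/3))/18)*sin(sqrt(3)*a*(-3*(2*sqrt(267) + 170*sqrt(3)/9)^(1/3) + 4/(2*sqrt(267) + 170*sqrt(3)/9)^(1/3))/18) + C2*exp(a*(-4*sqrt(3) + 2*2^(2/3)/(sqrt(267) + 85*sqrt(3)/9)^(1/3) + 3*2^(1/3)*(sqrt(267) + 85*sqrt(3)/9)^(1/3))/18)*cos(sqrt(3)*a*(-3*(2*sqrt(267) + 170*sqrt(3)/9)^(1/3) + 4/(2*sqrt(267) + 170*sqrt(3)/9)^(1/3))/18) + C3*exp(-a*(2*2^(2/3)/(sqrt(267) + 85*sqrt(3)/9)^(1/3) + 2*sqrt(3) + 3*2^(1/3)*(sqrt(267) + 85*sqrt(3)/9)^(1/3))/9) - a^2/2 - a - 1/4


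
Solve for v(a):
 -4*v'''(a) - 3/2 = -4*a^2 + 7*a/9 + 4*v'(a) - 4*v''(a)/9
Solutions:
 v(a) = C1 + a^3/3 + a^2/72 - 1537*a/648 + (C2*sin(sqrt(323)*a/18) + C3*cos(sqrt(323)*a/18))*exp(a/18)


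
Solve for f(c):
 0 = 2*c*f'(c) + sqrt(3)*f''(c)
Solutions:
 f(c) = C1 + C2*erf(3^(3/4)*c/3)


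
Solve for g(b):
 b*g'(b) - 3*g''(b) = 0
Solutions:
 g(b) = C1 + C2*erfi(sqrt(6)*b/6)


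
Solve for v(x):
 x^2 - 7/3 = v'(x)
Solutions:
 v(x) = C1 + x^3/3 - 7*x/3


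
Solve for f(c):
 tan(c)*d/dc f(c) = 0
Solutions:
 f(c) = C1


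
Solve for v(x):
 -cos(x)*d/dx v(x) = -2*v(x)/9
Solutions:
 v(x) = C1*(sin(x) + 1)^(1/9)/(sin(x) - 1)^(1/9)


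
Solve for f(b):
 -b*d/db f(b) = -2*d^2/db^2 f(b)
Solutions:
 f(b) = C1 + C2*erfi(b/2)


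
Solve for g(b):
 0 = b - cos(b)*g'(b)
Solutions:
 g(b) = C1 + Integral(b/cos(b), b)


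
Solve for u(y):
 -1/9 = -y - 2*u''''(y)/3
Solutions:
 u(y) = C1 + C2*y + C3*y^2 + C4*y^3 - y^5/80 + y^4/144


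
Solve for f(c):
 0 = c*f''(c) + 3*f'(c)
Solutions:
 f(c) = C1 + C2/c^2


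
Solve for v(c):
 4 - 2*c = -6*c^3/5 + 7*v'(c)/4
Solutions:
 v(c) = C1 + 6*c^4/35 - 4*c^2/7 + 16*c/7


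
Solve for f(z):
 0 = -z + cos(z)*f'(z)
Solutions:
 f(z) = C1 + Integral(z/cos(z), z)


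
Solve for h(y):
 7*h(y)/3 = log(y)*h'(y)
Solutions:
 h(y) = C1*exp(7*li(y)/3)


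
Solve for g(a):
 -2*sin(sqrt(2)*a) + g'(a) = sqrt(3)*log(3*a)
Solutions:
 g(a) = C1 + sqrt(3)*a*(log(a) - 1) + sqrt(3)*a*log(3) - sqrt(2)*cos(sqrt(2)*a)


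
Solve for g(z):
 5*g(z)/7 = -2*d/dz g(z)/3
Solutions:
 g(z) = C1*exp(-15*z/14)


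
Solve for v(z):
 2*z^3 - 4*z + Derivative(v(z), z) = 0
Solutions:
 v(z) = C1 - z^4/2 + 2*z^2


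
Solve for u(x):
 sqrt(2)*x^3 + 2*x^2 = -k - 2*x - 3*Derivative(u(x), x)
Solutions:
 u(x) = C1 - k*x/3 - sqrt(2)*x^4/12 - 2*x^3/9 - x^2/3


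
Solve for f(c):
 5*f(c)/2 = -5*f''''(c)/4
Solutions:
 f(c) = (C1*sin(2^(3/4)*c/2) + C2*cos(2^(3/4)*c/2))*exp(-2^(3/4)*c/2) + (C3*sin(2^(3/4)*c/2) + C4*cos(2^(3/4)*c/2))*exp(2^(3/4)*c/2)


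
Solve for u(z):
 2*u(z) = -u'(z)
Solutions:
 u(z) = C1*exp(-2*z)


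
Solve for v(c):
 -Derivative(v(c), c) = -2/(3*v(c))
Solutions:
 v(c) = -sqrt(C1 + 12*c)/3
 v(c) = sqrt(C1 + 12*c)/3


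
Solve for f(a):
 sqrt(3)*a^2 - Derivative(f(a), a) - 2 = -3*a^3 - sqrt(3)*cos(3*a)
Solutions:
 f(a) = C1 + 3*a^4/4 + sqrt(3)*a^3/3 - 2*a + sqrt(3)*sin(3*a)/3


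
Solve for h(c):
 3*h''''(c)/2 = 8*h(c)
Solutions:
 h(c) = C1*exp(-2*3^(3/4)*c/3) + C2*exp(2*3^(3/4)*c/3) + C3*sin(2*3^(3/4)*c/3) + C4*cos(2*3^(3/4)*c/3)


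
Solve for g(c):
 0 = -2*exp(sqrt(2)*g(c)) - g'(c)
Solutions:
 g(c) = sqrt(2)*(2*log(1/(C1 + 2*c)) - log(2))/4


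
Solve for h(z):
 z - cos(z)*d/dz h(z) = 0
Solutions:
 h(z) = C1 + Integral(z/cos(z), z)


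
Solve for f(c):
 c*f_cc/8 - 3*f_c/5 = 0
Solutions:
 f(c) = C1 + C2*c^(29/5)


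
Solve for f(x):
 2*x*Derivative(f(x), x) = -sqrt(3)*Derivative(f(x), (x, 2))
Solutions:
 f(x) = C1 + C2*erf(3^(3/4)*x/3)


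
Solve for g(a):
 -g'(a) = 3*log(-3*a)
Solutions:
 g(a) = C1 - 3*a*log(-a) + 3*a*(1 - log(3))


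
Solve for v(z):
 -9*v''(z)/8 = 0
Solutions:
 v(z) = C1 + C2*z


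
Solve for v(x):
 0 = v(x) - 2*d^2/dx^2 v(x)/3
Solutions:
 v(x) = C1*exp(-sqrt(6)*x/2) + C2*exp(sqrt(6)*x/2)


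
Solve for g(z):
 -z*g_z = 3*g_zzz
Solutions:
 g(z) = C1 + Integral(C2*airyai(-3^(2/3)*z/3) + C3*airybi(-3^(2/3)*z/3), z)


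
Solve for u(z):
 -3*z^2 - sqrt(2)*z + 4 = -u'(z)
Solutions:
 u(z) = C1 + z^3 + sqrt(2)*z^2/2 - 4*z


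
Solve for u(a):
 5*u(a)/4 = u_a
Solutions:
 u(a) = C1*exp(5*a/4)


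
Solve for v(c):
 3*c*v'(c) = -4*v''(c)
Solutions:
 v(c) = C1 + C2*erf(sqrt(6)*c/4)


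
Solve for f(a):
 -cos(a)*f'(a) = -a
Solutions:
 f(a) = C1 + Integral(a/cos(a), a)


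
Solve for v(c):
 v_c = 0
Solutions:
 v(c) = C1


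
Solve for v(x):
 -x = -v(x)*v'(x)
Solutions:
 v(x) = -sqrt(C1 + x^2)
 v(x) = sqrt(C1 + x^2)


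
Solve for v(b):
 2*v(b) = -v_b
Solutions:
 v(b) = C1*exp(-2*b)


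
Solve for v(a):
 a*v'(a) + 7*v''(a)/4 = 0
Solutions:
 v(a) = C1 + C2*erf(sqrt(14)*a/7)


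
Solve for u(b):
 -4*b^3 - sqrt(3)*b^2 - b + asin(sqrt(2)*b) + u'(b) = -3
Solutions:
 u(b) = C1 + b^4 + sqrt(3)*b^3/3 + b^2/2 - b*asin(sqrt(2)*b) - 3*b - sqrt(2)*sqrt(1 - 2*b^2)/2


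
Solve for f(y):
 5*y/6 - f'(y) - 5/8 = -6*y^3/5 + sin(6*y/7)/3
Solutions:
 f(y) = C1 + 3*y^4/10 + 5*y^2/12 - 5*y/8 + 7*cos(6*y/7)/18


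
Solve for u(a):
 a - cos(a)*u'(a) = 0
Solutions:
 u(a) = C1 + Integral(a/cos(a), a)


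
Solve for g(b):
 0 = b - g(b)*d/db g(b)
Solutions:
 g(b) = -sqrt(C1 + b^2)
 g(b) = sqrt(C1 + b^2)


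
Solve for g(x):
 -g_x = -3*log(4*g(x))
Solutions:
 -Integral(1/(log(_y) + 2*log(2)), (_y, g(x)))/3 = C1 - x


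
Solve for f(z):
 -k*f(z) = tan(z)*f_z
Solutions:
 f(z) = C1*exp(-k*log(sin(z)))


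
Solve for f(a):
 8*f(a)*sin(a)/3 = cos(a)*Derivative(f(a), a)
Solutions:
 f(a) = C1/cos(a)^(8/3)


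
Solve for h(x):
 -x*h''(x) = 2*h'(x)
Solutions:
 h(x) = C1 + C2/x


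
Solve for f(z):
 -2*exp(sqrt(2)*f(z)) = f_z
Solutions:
 f(z) = sqrt(2)*(2*log(1/(C1 + 2*z)) - log(2))/4


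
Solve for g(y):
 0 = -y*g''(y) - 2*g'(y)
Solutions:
 g(y) = C1 + C2/y


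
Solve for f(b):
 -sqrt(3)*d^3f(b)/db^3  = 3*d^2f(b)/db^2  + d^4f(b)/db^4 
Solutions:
 f(b) = C1 + C2*b + (C3*sin(3*b/2) + C4*cos(3*b/2))*exp(-sqrt(3)*b/2)


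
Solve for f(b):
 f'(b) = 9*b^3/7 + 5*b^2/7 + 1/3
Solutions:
 f(b) = C1 + 9*b^4/28 + 5*b^3/21 + b/3


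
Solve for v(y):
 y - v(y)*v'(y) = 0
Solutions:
 v(y) = -sqrt(C1 + y^2)
 v(y) = sqrt(C1 + y^2)


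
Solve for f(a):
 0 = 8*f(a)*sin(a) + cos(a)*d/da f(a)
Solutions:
 f(a) = C1*cos(a)^8


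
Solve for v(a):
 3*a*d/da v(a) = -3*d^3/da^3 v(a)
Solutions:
 v(a) = C1 + Integral(C2*airyai(-a) + C3*airybi(-a), a)


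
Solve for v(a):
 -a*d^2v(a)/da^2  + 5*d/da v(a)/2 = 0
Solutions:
 v(a) = C1 + C2*a^(7/2)


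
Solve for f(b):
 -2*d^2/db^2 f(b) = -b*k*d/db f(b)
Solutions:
 f(b) = Piecewise((-sqrt(pi)*C1*erf(b*sqrt(-k)/2)/sqrt(-k) - C2, (k > 0) | (k < 0)), (-C1*b - C2, True))


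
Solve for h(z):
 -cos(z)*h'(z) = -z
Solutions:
 h(z) = C1 + Integral(z/cos(z), z)


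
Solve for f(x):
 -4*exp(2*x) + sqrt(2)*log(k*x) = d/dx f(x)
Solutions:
 f(x) = C1 + sqrt(2)*x*log(k*x) - sqrt(2)*x - 2*exp(2*x)


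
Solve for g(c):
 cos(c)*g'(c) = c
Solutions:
 g(c) = C1 + Integral(c/cos(c), c)


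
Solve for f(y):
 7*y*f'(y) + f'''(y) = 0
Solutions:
 f(y) = C1 + Integral(C2*airyai(-7^(1/3)*y) + C3*airybi(-7^(1/3)*y), y)


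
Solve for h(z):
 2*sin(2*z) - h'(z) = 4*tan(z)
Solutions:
 h(z) = C1 + 4*log(cos(z)) - cos(2*z)


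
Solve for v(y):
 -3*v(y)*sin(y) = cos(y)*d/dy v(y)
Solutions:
 v(y) = C1*cos(y)^3


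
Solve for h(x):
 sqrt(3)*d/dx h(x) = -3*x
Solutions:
 h(x) = C1 - sqrt(3)*x^2/2


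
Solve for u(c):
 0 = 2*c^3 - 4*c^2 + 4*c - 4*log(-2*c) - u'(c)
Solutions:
 u(c) = C1 + c^4/2 - 4*c^3/3 + 2*c^2 - 4*c*log(-c) + 4*c*(1 - log(2))


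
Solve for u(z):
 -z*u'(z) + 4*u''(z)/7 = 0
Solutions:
 u(z) = C1 + C2*erfi(sqrt(14)*z/4)


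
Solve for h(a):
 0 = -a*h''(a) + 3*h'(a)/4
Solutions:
 h(a) = C1 + C2*a^(7/4)


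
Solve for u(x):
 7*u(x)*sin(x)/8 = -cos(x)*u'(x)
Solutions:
 u(x) = C1*cos(x)^(7/8)


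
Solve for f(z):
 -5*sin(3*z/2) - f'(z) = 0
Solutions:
 f(z) = C1 + 10*cos(3*z/2)/3


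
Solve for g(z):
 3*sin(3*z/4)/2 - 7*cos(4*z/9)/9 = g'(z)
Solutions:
 g(z) = C1 - 7*sin(4*z/9)/4 - 2*cos(3*z/4)


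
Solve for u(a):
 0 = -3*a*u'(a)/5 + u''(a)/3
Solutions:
 u(a) = C1 + C2*erfi(3*sqrt(10)*a/10)


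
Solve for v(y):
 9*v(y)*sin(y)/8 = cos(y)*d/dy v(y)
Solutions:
 v(y) = C1/cos(y)^(9/8)


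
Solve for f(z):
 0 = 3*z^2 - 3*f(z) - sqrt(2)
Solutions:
 f(z) = z^2 - sqrt(2)/3


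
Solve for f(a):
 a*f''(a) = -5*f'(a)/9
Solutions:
 f(a) = C1 + C2*a^(4/9)


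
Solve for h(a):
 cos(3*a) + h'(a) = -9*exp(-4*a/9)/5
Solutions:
 h(a) = C1 - sin(3*a)/3 + 81*exp(-4*a/9)/20


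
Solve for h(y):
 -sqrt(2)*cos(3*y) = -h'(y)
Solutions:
 h(y) = C1 + sqrt(2)*sin(3*y)/3


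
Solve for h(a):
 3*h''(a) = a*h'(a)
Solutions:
 h(a) = C1 + C2*erfi(sqrt(6)*a/6)


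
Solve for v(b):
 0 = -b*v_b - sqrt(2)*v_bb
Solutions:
 v(b) = C1 + C2*erf(2^(1/4)*b/2)


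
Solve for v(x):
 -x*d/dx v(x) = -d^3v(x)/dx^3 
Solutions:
 v(x) = C1 + Integral(C2*airyai(x) + C3*airybi(x), x)


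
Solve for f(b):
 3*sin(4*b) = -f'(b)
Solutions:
 f(b) = C1 + 3*cos(4*b)/4


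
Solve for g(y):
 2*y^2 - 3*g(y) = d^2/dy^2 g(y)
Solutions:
 g(y) = C1*sin(sqrt(3)*y) + C2*cos(sqrt(3)*y) + 2*y^2/3 - 4/9


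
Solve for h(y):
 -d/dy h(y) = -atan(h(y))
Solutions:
 Integral(1/atan(_y), (_y, h(y))) = C1 + y


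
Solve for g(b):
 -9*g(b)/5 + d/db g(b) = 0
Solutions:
 g(b) = C1*exp(9*b/5)


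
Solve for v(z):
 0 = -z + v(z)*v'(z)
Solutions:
 v(z) = -sqrt(C1 + z^2)
 v(z) = sqrt(C1 + z^2)


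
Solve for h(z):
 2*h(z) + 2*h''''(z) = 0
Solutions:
 h(z) = (C1*sin(sqrt(2)*z/2) + C2*cos(sqrt(2)*z/2))*exp(-sqrt(2)*z/2) + (C3*sin(sqrt(2)*z/2) + C4*cos(sqrt(2)*z/2))*exp(sqrt(2)*z/2)


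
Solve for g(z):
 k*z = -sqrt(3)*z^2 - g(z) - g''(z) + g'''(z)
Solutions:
 g(z) = C1*exp(z*(-2^(2/3)*(3*sqrt(93) + 29)^(1/3) - 2*2^(1/3)/(3*sqrt(93) + 29)^(1/3) + 4)/12)*sin(2^(1/3)*sqrt(3)*z*(-2^(1/3)*(3*sqrt(93) + 29)^(1/3) + 2/(3*sqrt(93) + 29)^(1/3))/12) + C2*exp(z*(-2^(2/3)*(3*sqrt(93) + 29)^(1/3) - 2*2^(1/3)/(3*sqrt(93) + 29)^(1/3) + 4)/12)*cos(2^(1/3)*sqrt(3)*z*(-2^(1/3)*(3*sqrt(93) + 29)^(1/3) + 2/(3*sqrt(93) + 29)^(1/3))/12) + C3*exp(z*(2*2^(1/3)/(3*sqrt(93) + 29)^(1/3) + 2 + 2^(2/3)*(3*sqrt(93) + 29)^(1/3))/6) - k*z - sqrt(3)*z^2 + 2*sqrt(3)


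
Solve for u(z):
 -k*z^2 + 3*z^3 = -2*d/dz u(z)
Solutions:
 u(z) = C1 + k*z^3/6 - 3*z^4/8


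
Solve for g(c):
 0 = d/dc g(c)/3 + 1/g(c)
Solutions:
 g(c) = -sqrt(C1 - 6*c)
 g(c) = sqrt(C1 - 6*c)


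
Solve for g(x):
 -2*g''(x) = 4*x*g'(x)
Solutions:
 g(x) = C1 + C2*erf(x)


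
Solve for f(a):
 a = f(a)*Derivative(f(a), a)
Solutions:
 f(a) = -sqrt(C1 + a^2)
 f(a) = sqrt(C1 + a^2)


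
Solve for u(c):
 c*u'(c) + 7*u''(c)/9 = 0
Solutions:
 u(c) = C1 + C2*erf(3*sqrt(14)*c/14)


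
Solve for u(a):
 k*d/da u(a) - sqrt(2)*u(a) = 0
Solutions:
 u(a) = C1*exp(sqrt(2)*a/k)


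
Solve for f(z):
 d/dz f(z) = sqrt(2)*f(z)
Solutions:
 f(z) = C1*exp(sqrt(2)*z)


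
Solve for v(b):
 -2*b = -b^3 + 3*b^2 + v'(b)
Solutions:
 v(b) = C1 + b^4/4 - b^3 - b^2


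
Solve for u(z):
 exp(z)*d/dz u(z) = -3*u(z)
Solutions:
 u(z) = C1*exp(3*exp(-z))


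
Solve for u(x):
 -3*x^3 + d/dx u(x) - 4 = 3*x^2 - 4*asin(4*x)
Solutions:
 u(x) = C1 + 3*x^4/4 + x^3 - 4*x*asin(4*x) + 4*x - sqrt(1 - 16*x^2)


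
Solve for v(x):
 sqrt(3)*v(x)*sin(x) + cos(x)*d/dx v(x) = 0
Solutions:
 v(x) = C1*cos(x)^(sqrt(3))


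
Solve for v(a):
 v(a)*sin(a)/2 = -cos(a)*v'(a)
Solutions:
 v(a) = C1*sqrt(cos(a))


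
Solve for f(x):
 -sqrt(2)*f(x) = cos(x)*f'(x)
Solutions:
 f(x) = C1*(sin(x) - 1)^(sqrt(2)/2)/(sin(x) + 1)^(sqrt(2)/2)


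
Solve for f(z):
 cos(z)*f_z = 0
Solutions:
 f(z) = C1


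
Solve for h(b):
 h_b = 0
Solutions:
 h(b) = C1


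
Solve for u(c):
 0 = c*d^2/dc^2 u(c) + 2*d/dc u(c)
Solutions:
 u(c) = C1 + C2/c


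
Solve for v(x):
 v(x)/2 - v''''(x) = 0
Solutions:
 v(x) = C1*exp(-2^(3/4)*x/2) + C2*exp(2^(3/4)*x/2) + C3*sin(2^(3/4)*x/2) + C4*cos(2^(3/4)*x/2)


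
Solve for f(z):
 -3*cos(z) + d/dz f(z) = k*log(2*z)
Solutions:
 f(z) = C1 + k*z*(log(z) - 1) + k*z*log(2) + 3*sin(z)


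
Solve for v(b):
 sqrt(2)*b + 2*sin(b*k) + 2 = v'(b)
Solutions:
 v(b) = C1 + sqrt(2)*b^2/2 + 2*b - 2*cos(b*k)/k


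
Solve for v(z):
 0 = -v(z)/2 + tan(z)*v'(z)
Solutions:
 v(z) = C1*sqrt(sin(z))


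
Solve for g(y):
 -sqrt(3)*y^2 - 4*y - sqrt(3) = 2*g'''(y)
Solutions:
 g(y) = C1 + C2*y + C3*y^2 - sqrt(3)*y^5/120 - y^4/12 - sqrt(3)*y^3/12


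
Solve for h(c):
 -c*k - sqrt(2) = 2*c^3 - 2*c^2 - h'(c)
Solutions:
 h(c) = C1 + c^4/2 - 2*c^3/3 + c^2*k/2 + sqrt(2)*c


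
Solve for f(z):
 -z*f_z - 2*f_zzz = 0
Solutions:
 f(z) = C1 + Integral(C2*airyai(-2^(2/3)*z/2) + C3*airybi(-2^(2/3)*z/2), z)


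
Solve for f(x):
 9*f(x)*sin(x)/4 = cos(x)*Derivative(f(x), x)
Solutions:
 f(x) = C1/cos(x)^(9/4)


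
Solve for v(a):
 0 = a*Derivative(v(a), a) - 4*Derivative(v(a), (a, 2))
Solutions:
 v(a) = C1 + C2*erfi(sqrt(2)*a/4)


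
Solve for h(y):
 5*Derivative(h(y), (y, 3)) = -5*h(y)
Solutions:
 h(y) = C3*exp(-y) + (C1*sin(sqrt(3)*y/2) + C2*cos(sqrt(3)*y/2))*exp(y/2)


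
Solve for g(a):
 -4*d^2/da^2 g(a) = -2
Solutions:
 g(a) = C1 + C2*a + a^2/4


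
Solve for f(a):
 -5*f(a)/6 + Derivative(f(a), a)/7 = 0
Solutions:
 f(a) = C1*exp(35*a/6)


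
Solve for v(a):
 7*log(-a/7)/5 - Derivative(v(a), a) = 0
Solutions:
 v(a) = C1 + 7*a*log(-a)/5 + 7*a*(-log(7) - 1)/5


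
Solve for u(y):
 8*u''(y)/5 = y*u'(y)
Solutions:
 u(y) = C1 + C2*erfi(sqrt(5)*y/4)


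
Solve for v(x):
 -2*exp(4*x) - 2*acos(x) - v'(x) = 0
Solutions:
 v(x) = C1 - 2*x*acos(x) + 2*sqrt(1 - x^2) - exp(4*x)/2


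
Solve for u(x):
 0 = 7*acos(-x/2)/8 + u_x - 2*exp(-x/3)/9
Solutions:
 u(x) = C1 - 7*x*acos(-x/2)/8 - 7*sqrt(4 - x^2)/8 - 2*exp(-x/3)/3


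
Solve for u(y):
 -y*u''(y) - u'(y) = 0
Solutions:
 u(y) = C1 + C2*log(y)


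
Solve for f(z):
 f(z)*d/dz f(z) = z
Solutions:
 f(z) = -sqrt(C1 + z^2)
 f(z) = sqrt(C1 + z^2)


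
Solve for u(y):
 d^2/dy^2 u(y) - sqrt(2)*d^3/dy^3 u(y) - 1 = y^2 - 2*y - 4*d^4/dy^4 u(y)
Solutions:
 u(y) = C1 + C2*y + y^4/12 + y^3*(-1 + sqrt(2))/3 + y^2*(-3/2 - sqrt(2)) + (C3*sin(sqrt(14)*y/8) + C4*cos(sqrt(14)*y/8))*exp(sqrt(2)*y/8)


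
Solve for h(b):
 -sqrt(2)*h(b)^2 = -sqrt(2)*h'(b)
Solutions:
 h(b) = -1/(C1 + b)


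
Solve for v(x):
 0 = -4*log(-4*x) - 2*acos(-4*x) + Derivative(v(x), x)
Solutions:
 v(x) = C1 + 4*x*log(-x) + 2*x*acos(-4*x) - 4*x + 8*x*log(2) + sqrt(1 - 16*x^2)/2


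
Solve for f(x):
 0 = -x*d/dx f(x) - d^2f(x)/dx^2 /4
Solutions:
 f(x) = C1 + C2*erf(sqrt(2)*x)


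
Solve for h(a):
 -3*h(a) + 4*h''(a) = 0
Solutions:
 h(a) = C1*exp(-sqrt(3)*a/2) + C2*exp(sqrt(3)*a/2)


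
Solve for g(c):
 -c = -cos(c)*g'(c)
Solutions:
 g(c) = C1 + Integral(c/cos(c), c)


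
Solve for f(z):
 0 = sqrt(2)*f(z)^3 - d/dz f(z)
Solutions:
 f(z) = -sqrt(2)*sqrt(-1/(C1 + sqrt(2)*z))/2
 f(z) = sqrt(2)*sqrt(-1/(C1 + sqrt(2)*z))/2


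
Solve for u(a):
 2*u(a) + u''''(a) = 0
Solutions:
 u(a) = (C1*sin(2^(3/4)*a/2) + C2*cos(2^(3/4)*a/2))*exp(-2^(3/4)*a/2) + (C3*sin(2^(3/4)*a/2) + C4*cos(2^(3/4)*a/2))*exp(2^(3/4)*a/2)


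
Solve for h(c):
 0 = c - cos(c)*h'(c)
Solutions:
 h(c) = C1 + Integral(c/cos(c), c)


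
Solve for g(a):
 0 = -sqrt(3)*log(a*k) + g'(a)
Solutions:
 g(a) = C1 + sqrt(3)*a*log(a*k) - sqrt(3)*a


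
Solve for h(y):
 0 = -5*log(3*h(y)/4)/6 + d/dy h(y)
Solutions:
 6*Integral(1/(-log(_y) - log(3) + 2*log(2)), (_y, h(y)))/5 = C1 - y


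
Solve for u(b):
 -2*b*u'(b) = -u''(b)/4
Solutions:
 u(b) = C1 + C2*erfi(2*b)


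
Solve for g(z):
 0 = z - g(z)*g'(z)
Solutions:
 g(z) = -sqrt(C1 + z^2)
 g(z) = sqrt(C1 + z^2)


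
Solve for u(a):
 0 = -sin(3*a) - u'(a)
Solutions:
 u(a) = C1 + cos(3*a)/3


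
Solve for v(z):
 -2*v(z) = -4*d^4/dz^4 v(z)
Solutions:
 v(z) = C1*exp(-2^(3/4)*z/2) + C2*exp(2^(3/4)*z/2) + C3*sin(2^(3/4)*z/2) + C4*cos(2^(3/4)*z/2)


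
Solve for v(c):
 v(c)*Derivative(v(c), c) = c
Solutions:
 v(c) = -sqrt(C1 + c^2)
 v(c) = sqrt(C1 + c^2)


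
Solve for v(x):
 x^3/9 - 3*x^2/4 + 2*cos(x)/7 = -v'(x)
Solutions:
 v(x) = C1 - x^4/36 + x^3/4 - 2*sin(x)/7


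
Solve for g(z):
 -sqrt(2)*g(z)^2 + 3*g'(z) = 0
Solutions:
 g(z) = -3/(C1 + sqrt(2)*z)


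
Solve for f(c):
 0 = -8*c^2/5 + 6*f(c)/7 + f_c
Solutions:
 f(c) = C1*exp(-6*c/7) + 28*c^2/15 - 196*c/45 + 686/135


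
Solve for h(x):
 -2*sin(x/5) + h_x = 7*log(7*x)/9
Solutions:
 h(x) = C1 + 7*x*log(x)/9 - 7*x/9 + 7*x*log(7)/9 - 10*cos(x/5)


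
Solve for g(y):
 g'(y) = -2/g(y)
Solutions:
 g(y) = -sqrt(C1 - 4*y)
 g(y) = sqrt(C1 - 4*y)


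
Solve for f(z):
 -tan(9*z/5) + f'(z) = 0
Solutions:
 f(z) = C1 - 5*log(cos(9*z/5))/9


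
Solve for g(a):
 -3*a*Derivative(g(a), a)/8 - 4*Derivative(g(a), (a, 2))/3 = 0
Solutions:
 g(a) = C1 + C2*erf(3*a/8)


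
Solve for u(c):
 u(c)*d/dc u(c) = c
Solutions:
 u(c) = -sqrt(C1 + c^2)
 u(c) = sqrt(C1 + c^2)


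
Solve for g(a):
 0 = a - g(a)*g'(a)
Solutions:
 g(a) = -sqrt(C1 + a^2)
 g(a) = sqrt(C1 + a^2)


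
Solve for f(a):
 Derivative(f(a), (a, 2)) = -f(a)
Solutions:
 f(a) = C1*sin(a) + C2*cos(a)


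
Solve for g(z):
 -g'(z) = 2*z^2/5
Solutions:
 g(z) = C1 - 2*z^3/15


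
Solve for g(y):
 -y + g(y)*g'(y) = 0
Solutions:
 g(y) = -sqrt(C1 + y^2)
 g(y) = sqrt(C1 + y^2)


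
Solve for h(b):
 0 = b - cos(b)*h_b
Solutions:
 h(b) = C1 + Integral(b/cos(b), b)


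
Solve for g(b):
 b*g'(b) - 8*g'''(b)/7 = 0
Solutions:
 g(b) = C1 + Integral(C2*airyai(7^(1/3)*b/2) + C3*airybi(7^(1/3)*b/2), b)


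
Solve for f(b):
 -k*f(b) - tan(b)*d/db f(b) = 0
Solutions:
 f(b) = C1*exp(-k*log(sin(b)))


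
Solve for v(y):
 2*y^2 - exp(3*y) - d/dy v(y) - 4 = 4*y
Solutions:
 v(y) = C1 + 2*y^3/3 - 2*y^2 - 4*y - exp(3*y)/3


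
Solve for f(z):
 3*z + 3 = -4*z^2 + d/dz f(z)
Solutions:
 f(z) = C1 + 4*z^3/3 + 3*z^2/2 + 3*z


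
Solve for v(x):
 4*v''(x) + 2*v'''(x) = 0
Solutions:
 v(x) = C1 + C2*x + C3*exp(-2*x)


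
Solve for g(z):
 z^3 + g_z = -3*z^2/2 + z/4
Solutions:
 g(z) = C1 - z^4/4 - z^3/2 + z^2/8


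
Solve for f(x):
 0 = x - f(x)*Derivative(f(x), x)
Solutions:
 f(x) = -sqrt(C1 + x^2)
 f(x) = sqrt(C1 + x^2)


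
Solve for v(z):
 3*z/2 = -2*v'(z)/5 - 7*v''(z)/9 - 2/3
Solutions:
 v(z) = C1 + C2*exp(-18*z/35) - 15*z^2/8 + 45*z/8


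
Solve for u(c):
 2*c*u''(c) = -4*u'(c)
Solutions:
 u(c) = C1 + C2/c


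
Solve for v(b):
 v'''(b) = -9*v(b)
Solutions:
 v(b) = C3*exp(-3^(2/3)*b) + (C1*sin(3*3^(1/6)*b/2) + C2*cos(3*3^(1/6)*b/2))*exp(3^(2/3)*b/2)


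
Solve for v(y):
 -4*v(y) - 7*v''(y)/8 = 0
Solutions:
 v(y) = C1*sin(4*sqrt(14)*y/7) + C2*cos(4*sqrt(14)*y/7)


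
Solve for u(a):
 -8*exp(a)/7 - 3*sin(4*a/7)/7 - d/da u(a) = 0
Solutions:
 u(a) = C1 - 8*exp(a)/7 + 3*cos(4*a/7)/4


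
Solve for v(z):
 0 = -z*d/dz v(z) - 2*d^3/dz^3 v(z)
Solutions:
 v(z) = C1 + Integral(C2*airyai(-2^(2/3)*z/2) + C3*airybi(-2^(2/3)*z/2), z)


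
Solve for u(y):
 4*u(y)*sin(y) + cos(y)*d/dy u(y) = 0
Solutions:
 u(y) = C1*cos(y)^4


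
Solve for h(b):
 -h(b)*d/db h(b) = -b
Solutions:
 h(b) = -sqrt(C1 + b^2)
 h(b) = sqrt(C1 + b^2)


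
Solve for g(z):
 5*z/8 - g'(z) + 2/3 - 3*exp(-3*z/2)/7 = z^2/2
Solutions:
 g(z) = C1 - z^3/6 + 5*z^2/16 + 2*z/3 + 2*exp(-3*z/2)/7


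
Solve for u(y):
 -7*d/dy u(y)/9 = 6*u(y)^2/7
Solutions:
 u(y) = 49/(C1 + 54*y)


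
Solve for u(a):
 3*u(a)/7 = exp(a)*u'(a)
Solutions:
 u(a) = C1*exp(-3*exp(-a)/7)


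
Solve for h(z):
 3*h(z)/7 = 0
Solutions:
 h(z) = 0


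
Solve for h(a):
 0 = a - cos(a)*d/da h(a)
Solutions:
 h(a) = C1 + Integral(a/cos(a), a)


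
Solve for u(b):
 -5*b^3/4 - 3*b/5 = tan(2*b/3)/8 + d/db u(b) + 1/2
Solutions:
 u(b) = C1 - 5*b^4/16 - 3*b^2/10 - b/2 + 3*log(cos(2*b/3))/16


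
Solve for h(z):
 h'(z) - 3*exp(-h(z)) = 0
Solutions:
 h(z) = log(C1 + 3*z)


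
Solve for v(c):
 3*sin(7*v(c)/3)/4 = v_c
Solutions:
 -3*c/4 + 3*log(cos(7*v(c)/3) - 1)/14 - 3*log(cos(7*v(c)/3) + 1)/14 = C1


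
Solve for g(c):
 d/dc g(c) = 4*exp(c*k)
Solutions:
 g(c) = C1 + 4*exp(c*k)/k


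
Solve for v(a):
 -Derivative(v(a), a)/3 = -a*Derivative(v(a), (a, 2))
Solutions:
 v(a) = C1 + C2*a^(4/3)


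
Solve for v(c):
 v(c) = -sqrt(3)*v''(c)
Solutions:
 v(c) = C1*sin(3^(3/4)*c/3) + C2*cos(3^(3/4)*c/3)


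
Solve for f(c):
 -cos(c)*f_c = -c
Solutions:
 f(c) = C1 + Integral(c/cos(c), c)


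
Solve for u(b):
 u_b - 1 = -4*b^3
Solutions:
 u(b) = C1 - b^4 + b


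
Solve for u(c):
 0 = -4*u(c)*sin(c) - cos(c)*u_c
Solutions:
 u(c) = C1*cos(c)^4


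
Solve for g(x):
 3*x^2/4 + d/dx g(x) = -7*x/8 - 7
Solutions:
 g(x) = C1 - x^3/4 - 7*x^2/16 - 7*x


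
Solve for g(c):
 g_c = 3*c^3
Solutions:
 g(c) = C1 + 3*c^4/4


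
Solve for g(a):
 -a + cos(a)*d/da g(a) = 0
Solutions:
 g(a) = C1 + Integral(a/cos(a), a)


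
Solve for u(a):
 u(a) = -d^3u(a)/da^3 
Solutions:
 u(a) = C3*exp(-a) + (C1*sin(sqrt(3)*a/2) + C2*cos(sqrt(3)*a/2))*exp(a/2)


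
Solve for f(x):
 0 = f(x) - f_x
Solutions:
 f(x) = C1*exp(x)


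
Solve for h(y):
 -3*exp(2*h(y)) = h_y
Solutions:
 h(y) = log(-sqrt(-1/(C1 - 3*y))) - log(2)/2
 h(y) = log(-1/(C1 - 3*y))/2 - log(2)/2


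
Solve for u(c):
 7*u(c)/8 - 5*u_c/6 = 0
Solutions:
 u(c) = C1*exp(21*c/20)


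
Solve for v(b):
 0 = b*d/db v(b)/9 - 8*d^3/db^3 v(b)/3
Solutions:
 v(b) = C1 + Integral(C2*airyai(3^(2/3)*b/6) + C3*airybi(3^(2/3)*b/6), b)


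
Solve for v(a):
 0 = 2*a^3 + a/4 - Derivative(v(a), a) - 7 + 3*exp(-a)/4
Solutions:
 v(a) = C1 + a^4/2 + a^2/8 - 7*a - 3*exp(-a)/4


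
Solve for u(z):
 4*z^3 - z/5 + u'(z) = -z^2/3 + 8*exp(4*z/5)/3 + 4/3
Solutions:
 u(z) = C1 - z^4 - z^3/9 + z^2/10 + 4*z/3 + 10*exp(4*z/5)/3


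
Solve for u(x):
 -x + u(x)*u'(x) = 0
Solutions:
 u(x) = -sqrt(C1 + x^2)
 u(x) = sqrt(C1 + x^2)


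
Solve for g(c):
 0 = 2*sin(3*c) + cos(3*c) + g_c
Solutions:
 g(c) = C1 - sin(3*c)/3 + 2*cos(3*c)/3


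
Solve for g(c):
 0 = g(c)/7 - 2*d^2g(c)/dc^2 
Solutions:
 g(c) = C1*exp(-sqrt(14)*c/14) + C2*exp(sqrt(14)*c/14)


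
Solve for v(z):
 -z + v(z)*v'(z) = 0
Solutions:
 v(z) = -sqrt(C1 + z^2)
 v(z) = sqrt(C1 + z^2)


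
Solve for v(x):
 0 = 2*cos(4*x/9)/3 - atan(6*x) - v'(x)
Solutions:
 v(x) = C1 - x*atan(6*x) + log(36*x^2 + 1)/12 + 3*sin(4*x/9)/2


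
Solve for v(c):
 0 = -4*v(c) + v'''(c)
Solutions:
 v(c) = C3*exp(2^(2/3)*c) + (C1*sin(2^(2/3)*sqrt(3)*c/2) + C2*cos(2^(2/3)*sqrt(3)*c/2))*exp(-2^(2/3)*c/2)


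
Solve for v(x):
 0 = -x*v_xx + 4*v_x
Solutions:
 v(x) = C1 + C2*x^5


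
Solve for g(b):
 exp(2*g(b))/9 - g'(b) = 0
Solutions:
 g(b) = log(-sqrt(-1/(C1 + b))) - log(2)/2 + log(3)
 g(b) = log(-1/(C1 + b))/2 - log(2)/2 + log(3)


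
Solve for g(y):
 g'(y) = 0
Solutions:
 g(y) = C1


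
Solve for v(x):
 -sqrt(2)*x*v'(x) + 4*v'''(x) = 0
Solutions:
 v(x) = C1 + Integral(C2*airyai(sqrt(2)*x/2) + C3*airybi(sqrt(2)*x/2), x)


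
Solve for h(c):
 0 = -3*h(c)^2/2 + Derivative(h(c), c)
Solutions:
 h(c) = -2/(C1 + 3*c)


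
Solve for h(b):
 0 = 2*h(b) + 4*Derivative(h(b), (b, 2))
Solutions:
 h(b) = C1*sin(sqrt(2)*b/2) + C2*cos(sqrt(2)*b/2)


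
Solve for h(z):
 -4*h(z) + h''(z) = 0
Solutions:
 h(z) = C1*exp(-2*z) + C2*exp(2*z)


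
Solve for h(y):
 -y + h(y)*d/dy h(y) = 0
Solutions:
 h(y) = -sqrt(C1 + y^2)
 h(y) = sqrt(C1 + y^2)
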